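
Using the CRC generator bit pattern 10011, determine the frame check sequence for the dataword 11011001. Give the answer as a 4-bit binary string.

0100

Append 4 zeros: 110110010000. Divide by 10011 (XOR where the leading bit is 1):
  pos 0: 11011 XOR 10011 = 01000
  pos 1: 10000 XOR 10011 = 00011
  pos 4: 11010 XOR 10011 = 01001
  pos 5: 10010 XOR 10011 = 00001
Remainder (last 4 bits) = 0100. This is the CRC / FCS.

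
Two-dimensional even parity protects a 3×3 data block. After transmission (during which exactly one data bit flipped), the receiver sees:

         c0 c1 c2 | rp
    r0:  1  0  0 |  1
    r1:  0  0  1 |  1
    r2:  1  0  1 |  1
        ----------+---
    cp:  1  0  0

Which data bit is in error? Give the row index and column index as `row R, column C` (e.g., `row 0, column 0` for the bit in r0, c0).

row 2, column 0

Recompute each row's even parity and compare to rp:
  r0: data parity 1, sent rp 1 → ok
  r1: data parity 1, sent rp 1 → ok
  r2: data parity 0, sent rp 1 → mismatch
Recompute each column's even parity and compare to cp:
  c0: data parity 0, sent cp 1 → mismatch
  c1: data parity 0, sent cp 0 → ok
  c2: data parity 0, sent cp 0 → ok
Exactly one row (r2) and one column (c0) fail → the flipped bit is at their intersection.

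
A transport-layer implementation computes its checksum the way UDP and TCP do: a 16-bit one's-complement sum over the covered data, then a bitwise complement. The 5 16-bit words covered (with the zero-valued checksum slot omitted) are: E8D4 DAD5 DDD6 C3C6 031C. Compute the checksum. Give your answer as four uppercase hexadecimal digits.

979B

One's-complement addition (fold any carry out of bit 15 back into bit 0):
  0xE8D4 + 0xDAD5 = 0x1C3A9 → wrap carry → 0xC3AA
  0xC3AA + 0xDDD6 = 0x1A180 → wrap carry → 0xA181
  0xA181 + 0xC3C6 = 0x16547 → wrap carry → 0x6548
  0x6548 + 0x031C = 0x06864
One's-complement sum = 0x6864.
Checksum = ~0x6864 & 0xFFFF = 0x979B.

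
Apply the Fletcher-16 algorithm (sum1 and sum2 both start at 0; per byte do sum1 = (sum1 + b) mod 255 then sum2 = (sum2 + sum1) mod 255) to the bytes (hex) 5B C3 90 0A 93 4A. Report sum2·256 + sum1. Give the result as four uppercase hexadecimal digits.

Running sums (mod 255):
  after byte 0 (5B): sum1=91, sum2=91
  after byte 1 (C3): sum1=31, sum2=122
  after byte 2 (90): sum1=175, sum2=42
  after byte 3 (0A): sum1=185, sum2=227
  after byte 4 (93): sum1=77, sum2=49
  after byte 5 (4A): sum1=151, sum2=200
Checksum = sum2·256 + sum1 = 200·256 + 151 = 51351 = 0xC897.

C897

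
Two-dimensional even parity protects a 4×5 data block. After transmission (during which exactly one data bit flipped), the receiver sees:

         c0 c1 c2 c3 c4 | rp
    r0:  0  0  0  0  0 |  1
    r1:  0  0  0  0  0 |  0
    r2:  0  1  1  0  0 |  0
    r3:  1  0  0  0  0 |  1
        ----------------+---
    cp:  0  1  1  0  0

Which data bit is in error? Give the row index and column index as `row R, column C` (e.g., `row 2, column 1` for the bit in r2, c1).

row 0, column 0

Recompute each row's even parity and compare to rp:
  r0: data parity 0, sent rp 1 → mismatch
  r1: data parity 0, sent rp 0 → ok
  r2: data parity 0, sent rp 0 → ok
  r3: data parity 1, sent rp 1 → ok
Recompute each column's even parity and compare to cp:
  c0: data parity 1, sent cp 0 → mismatch
  c1: data parity 1, sent cp 1 → ok
  c2: data parity 1, sent cp 1 → ok
  c3: data parity 0, sent cp 0 → ok
  c4: data parity 0, sent cp 0 → ok
Exactly one row (r0) and one column (c0) fail → the flipped bit is at their intersection.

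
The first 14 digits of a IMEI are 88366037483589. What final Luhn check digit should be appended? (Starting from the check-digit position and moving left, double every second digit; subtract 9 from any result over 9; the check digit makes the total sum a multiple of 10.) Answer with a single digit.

3

Partial digits right→left: 9 8 5 3 8 4 7 3 0 6 6 3 8 8
Double every second digit counting from the check-digit position (so the 1st, 3rd, 5th, ... of the partial from the right).
  doubled (with −9 where >9): 9 1 7 5 0 3 7 → sum 32
  kept as-is: 8 3 4 3 6 3 8 → sum 35
Total = 32 + 35 = 67.
Check digit = (10 − (67 mod 10)) mod 10 = 3.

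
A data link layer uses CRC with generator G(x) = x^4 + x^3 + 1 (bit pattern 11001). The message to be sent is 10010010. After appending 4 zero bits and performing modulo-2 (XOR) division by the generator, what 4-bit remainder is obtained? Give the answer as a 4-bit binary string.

Append 4 zeros: 100100100000. Divide by 11001 (XOR where the leading bit is 1):
  pos 0: 10010 XOR 11001 = 01011
  pos 1: 10110 XOR 11001 = 01111
  pos 2: 11111 XOR 11001 = 00110
  pos 4: 11000 XOR 11001 = 00001
Remainder (last 4 bits) = 1000. This is the CRC / FCS.

1000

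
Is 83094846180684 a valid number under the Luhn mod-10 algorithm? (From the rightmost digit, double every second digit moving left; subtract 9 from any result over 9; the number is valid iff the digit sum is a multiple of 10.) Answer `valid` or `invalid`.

From the right, keep odd positions and double even positions (subtract 9 from any doubled value over 9):
  doubled (positions 2,4,...): 7 0 2 8 8 0 7 → sum 32
  kept (positions 1,3,...): 4 6 8 6 8 9 3 → sum 44
Total = 76.
76 mod 10 = 6, so the number is invalid.

invalid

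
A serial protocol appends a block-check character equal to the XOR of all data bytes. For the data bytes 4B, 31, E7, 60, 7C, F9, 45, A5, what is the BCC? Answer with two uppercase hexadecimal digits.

XOR the bytes together:
  start with 0x4B
  0x4B ⊕ 0x31 = 0x7A
  0x7A ⊕ 0xE7 = 0x9D
  0x9D ⊕ 0x60 = 0xFD
  0xFD ⊕ 0x7C = 0x81
  0x81 ⊕ 0xF9 = 0x78
  0x78 ⊕ 0x45 = 0x3D
  0x3D ⊕ 0xA5 = 0x98

98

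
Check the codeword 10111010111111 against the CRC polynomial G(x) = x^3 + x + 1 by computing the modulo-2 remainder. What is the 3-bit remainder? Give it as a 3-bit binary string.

Modulo-2 division of 10111010111111 by 1011:
  pos 0: 1011 XOR 1011 = 0000
  pos 4: 1010 XOR 1011 = 0001
  pos 7: 1111 XOR 1011 = 0100
  pos 8: 1001 XOR 1011 = 0010
  pos 10: 1011 XOR 1011 = 0000
Remainder = 000 (zero — the frame passes the CRC check).

000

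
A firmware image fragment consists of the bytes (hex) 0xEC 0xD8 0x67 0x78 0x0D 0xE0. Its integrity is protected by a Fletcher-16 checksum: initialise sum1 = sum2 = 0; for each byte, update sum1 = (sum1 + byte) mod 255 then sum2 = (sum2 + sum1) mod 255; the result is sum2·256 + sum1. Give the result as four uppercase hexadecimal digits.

CB93

Running sums (mod 255):
  after byte 0 (0xEC): sum1=236, sum2=236
  after byte 1 (0xD8): sum1=197, sum2=178
  after byte 2 (0x67): sum1=45, sum2=223
  after byte 3 (0x78): sum1=165, sum2=133
  after byte 4 (0x0D): sum1=178, sum2=56
  after byte 5 (0xE0): sum1=147, sum2=203
Checksum = sum2·256 + sum1 = 203·256 + 147 = 52115 = 0xCB93.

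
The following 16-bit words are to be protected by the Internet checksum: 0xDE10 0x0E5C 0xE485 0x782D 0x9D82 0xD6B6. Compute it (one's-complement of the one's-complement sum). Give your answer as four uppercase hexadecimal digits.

One's-complement addition (fold any carry out of bit 15 back into bit 0):
  0xDE10 + 0x0E5C = 0x0EC6C
  0xEC6C + 0xE485 = 0x1D0F1 → wrap carry → 0xD0F2
  0xD0F2 + 0x782D = 0x1491F → wrap carry → 0x4920
  0x4920 + 0x9D82 = 0x0E6A2
  0xE6A2 + 0xD6B6 = 0x1BD58 → wrap carry → 0xBD59
One's-complement sum = 0xBD59.
Checksum = ~0xBD59 & 0xFFFF = 0x42A6.

42A6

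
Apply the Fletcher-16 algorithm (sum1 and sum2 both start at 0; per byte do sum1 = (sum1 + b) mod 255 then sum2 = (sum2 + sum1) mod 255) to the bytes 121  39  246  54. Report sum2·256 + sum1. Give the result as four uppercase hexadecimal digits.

7FCD

Running sums (mod 255):
  after byte 0 (121): sum1=121, sum2=121
  after byte 1 (39): sum1=160, sum2=26
  after byte 2 (246): sum1=151, sum2=177
  after byte 3 (54): sum1=205, sum2=127
Checksum = sum2·256 + sum1 = 127·256 + 205 = 32717 = 0x7FCD.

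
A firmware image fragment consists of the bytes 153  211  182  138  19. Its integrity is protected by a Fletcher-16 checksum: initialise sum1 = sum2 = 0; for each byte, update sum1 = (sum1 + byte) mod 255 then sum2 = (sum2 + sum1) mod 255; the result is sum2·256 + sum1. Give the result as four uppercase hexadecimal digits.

Running sums (mod 255):
  after byte 0 (153): sum1=153, sum2=153
  after byte 1 (211): sum1=109, sum2=7
  after byte 2 (182): sum1=36, sum2=43
  after byte 3 (138): sum1=174, sum2=217
  after byte 4 (19): sum1=193, sum2=155
Checksum = sum2·256 + sum1 = 155·256 + 193 = 39873 = 0x9BC1.

9BC1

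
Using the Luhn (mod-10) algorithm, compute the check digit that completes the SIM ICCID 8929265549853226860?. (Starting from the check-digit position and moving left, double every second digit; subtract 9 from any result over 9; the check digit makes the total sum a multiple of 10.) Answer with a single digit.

5

Partial digits right→left: 0 6 8 6 2 2 3 5 8 9 4 5 5 6 2 9 2 9 8
Double every second digit counting from the check-digit position (so the 1st, 3rd, 5th, ... of the partial from the right).
  doubled (with −9 where >9): 0 7 4 6 7 8 1 4 4 7 → sum 48
  kept as-is: 6 6 2 5 9 5 6 9 9 → sum 57
Total = 48 + 57 = 105.
Check digit = (10 − (105 mod 10)) mod 10 = 5.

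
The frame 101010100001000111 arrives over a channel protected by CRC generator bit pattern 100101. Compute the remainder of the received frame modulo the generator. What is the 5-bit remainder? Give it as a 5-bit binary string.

11010

Modulo-2 division of 101010100001000111 by 100101:
  pos 0: 101010 XOR 100101 = 001111
  pos 2: 111110 XOR 100101 = 011011
  pos 3: 110110 XOR 100101 = 010011
  pos 4: 100110 XOR 100101 = 000011
  pos 8: 110100 XOR 100101 = 010001
  pos 9: 100010 XOR 100101 = 000111
  pos 12: 111111 XOR 100101 = 011010
Remainder = 11010 (nonzero — an error is detected).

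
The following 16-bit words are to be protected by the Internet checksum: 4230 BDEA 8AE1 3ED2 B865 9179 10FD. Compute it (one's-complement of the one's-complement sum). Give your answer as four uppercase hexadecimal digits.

DB54

One's-complement addition (fold any carry out of bit 15 back into bit 0):
  0x4230 + 0xBDEA = 0x1001A → wrap carry → 0x001B
  0x001B + 0x8AE1 = 0x08AFC
  0x8AFC + 0x3ED2 = 0x0C9CE
  0xC9CE + 0xB865 = 0x18233 → wrap carry → 0x8234
  0x8234 + 0x9179 = 0x113AD → wrap carry → 0x13AE
  0x13AE + 0x10FD = 0x024AB
One's-complement sum = 0x24AB.
Checksum = ~0x24AB & 0xFFFF = 0xDB54.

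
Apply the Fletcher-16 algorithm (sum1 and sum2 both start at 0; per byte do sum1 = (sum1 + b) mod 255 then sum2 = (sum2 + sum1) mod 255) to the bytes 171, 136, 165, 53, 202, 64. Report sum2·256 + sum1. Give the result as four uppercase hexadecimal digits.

Running sums (mod 255):
  after byte 0 (171): sum1=171, sum2=171
  after byte 1 (136): sum1=52, sum2=223
  after byte 2 (165): sum1=217, sum2=185
  after byte 3 (53): sum1=15, sum2=200
  after byte 4 (202): sum1=217, sum2=162
  after byte 5 (64): sum1=26, sum2=188
Checksum = sum2·256 + sum1 = 188·256 + 26 = 48154 = 0xBC1A.

BC1A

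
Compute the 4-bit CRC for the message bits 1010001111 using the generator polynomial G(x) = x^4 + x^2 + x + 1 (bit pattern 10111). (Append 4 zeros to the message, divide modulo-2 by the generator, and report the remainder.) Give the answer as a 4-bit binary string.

Append 4 zeros: 10100011110000. Divide by 10111 (XOR where the leading bit is 1):
  pos 0: 10100 XOR 10111 = 00011
  pos 3: 11011 XOR 10111 = 01100
  pos 4: 11001 XOR 10111 = 01110
  pos 5: 11101 XOR 10111 = 01010
  pos 6: 10100 XOR 10111 = 00011
  pos 9: 11000 XOR 10111 = 01111
Remainder (last 4 bits) = 1111. This is the CRC / FCS.

1111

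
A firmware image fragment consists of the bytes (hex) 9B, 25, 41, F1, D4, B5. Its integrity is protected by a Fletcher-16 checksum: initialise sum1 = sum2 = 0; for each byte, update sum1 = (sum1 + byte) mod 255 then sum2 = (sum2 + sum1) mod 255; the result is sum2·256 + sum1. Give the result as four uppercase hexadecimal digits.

997E

Running sums (mod 255):
  after byte 0 (9B): sum1=155, sum2=155
  after byte 1 (25): sum1=192, sum2=92
  after byte 2 (41): sum1=2, sum2=94
  after byte 3 (F1): sum1=243, sum2=82
  after byte 4 (D4): sum1=200, sum2=27
  after byte 5 (B5): sum1=126, sum2=153
Checksum = sum2·256 + sum1 = 153·256 + 126 = 39294 = 0x997E.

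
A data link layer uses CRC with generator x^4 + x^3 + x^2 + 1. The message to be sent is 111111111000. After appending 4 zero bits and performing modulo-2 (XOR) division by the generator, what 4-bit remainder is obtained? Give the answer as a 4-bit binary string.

Append 4 zeros: 1111111110000000. Divide by 11101 (XOR where the leading bit is 1):
  pos 0: 11111 XOR 11101 = 00010
  pos 3: 10111 XOR 11101 = 01010
  pos 4: 10101 XOR 11101 = 01000
  pos 5: 10000 XOR 11101 = 01101
  pos 6: 11010 XOR 11101 = 00111
  pos 8: 11100 XOR 11101 = 00001
Remainder (last 4 bits) = 1000. This is the CRC / FCS.

1000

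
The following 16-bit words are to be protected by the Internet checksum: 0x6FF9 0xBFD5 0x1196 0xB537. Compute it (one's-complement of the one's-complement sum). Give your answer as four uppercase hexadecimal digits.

One's-complement addition (fold any carry out of bit 15 back into bit 0):
  0x6FF9 + 0xBFD5 = 0x12FCE → wrap carry → 0x2FCF
  0x2FCF + 0x1196 = 0x04165
  0x4165 + 0xB537 = 0x0F69C
One's-complement sum = 0xF69C.
Checksum = ~0xF69C & 0xFFFF = 0x0963.

0963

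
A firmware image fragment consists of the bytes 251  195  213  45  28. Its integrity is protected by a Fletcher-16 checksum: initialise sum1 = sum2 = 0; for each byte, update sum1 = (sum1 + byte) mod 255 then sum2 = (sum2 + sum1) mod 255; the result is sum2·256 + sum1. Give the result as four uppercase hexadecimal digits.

F2DE

Running sums (mod 255):
  after byte 0 (251): sum1=251, sum2=251
  after byte 1 (195): sum1=191, sum2=187
  after byte 2 (213): sum1=149, sum2=81
  after byte 3 (45): sum1=194, sum2=20
  after byte 4 (28): sum1=222, sum2=242
Checksum = sum2·256 + sum1 = 242·256 + 222 = 62174 = 0xF2DE.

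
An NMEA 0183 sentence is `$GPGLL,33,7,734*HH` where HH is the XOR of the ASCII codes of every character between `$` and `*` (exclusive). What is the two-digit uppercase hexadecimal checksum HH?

XOR the ASCII codes of the payload characters:
  'G' = 0x47 → acc = 0x47
  'P' = 0x50 → acc = 0x17
  'G' = 0x47 → acc = 0x50
  'L' = 0x4C → acc = 0x1C
  'L' = 0x4C → acc = 0x50
  ',' = 0x2C → acc = 0x7C
  '3' = 0x33 → acc = 0x4F
  '3' = 0x33 → acc = 0x7C
  ',' = 0x2C → acc = 0x50
  '7' = 0x37 → acc = 0x67
  ',' = 0x2C → acc = 0x4B
  '7' = 0x37 → acc = 0x7C
  '3' = 0x33 → acc = 0x4F
  '4' = 0x34 → acc = 0x7B
Checksum = 0x7B.

7B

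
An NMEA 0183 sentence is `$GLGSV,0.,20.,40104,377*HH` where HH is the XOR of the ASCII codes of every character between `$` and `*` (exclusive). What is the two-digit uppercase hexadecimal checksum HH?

79

XOR the ASCII codes of the payload characters:
  'G' = 0x47 → acc = 0x47
  'L' = 0x4C → acc = 0x0B
  'G' = 0x47 → acc = 0x4C
  'S' = 0x53 → acc = 0x1F
  'V' = 0x56 → acc = 0x49
  ',' = 0x2C → acc = 0x65
  '0' = 0x30 → acc = 0x55
  '.' = 0x2E → acc = 0x7B
  ',' = 0x2C → acc = 0x57
  '2' = 0x32 → acc = 0x65
  '0' = 0x30 → acc = 0x55
  '.' = 0x2E → acc = 0x7B
  ',' = 0x2C → acc = 0x57
  '4' = 0x34 → acc = 0x63
  '0' = 0x30 → acc = 0x53
  '1' = 0x31 → acc = 0x62
  '0' = 0x30 → acc = 0x52
  '4' = 0x34 → acc = 0x66
  ',' = 0x2C → acc = 0x4A
  '3' = 0x33 → acc = 0x79
  '7' = 0x37 → acc = 0x4E
  '7' = 0x37 → acc = 0x79
Checksum = 0x79.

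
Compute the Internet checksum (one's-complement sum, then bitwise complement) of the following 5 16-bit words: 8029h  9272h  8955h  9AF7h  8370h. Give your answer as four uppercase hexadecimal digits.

45A6

One's-complement addition (fold any carry out of bit 15 back into bit 0):
  0x8029 + 0x9272 = 0x1129B → wrap carry → 0x129C
  0x129C + 0x8955 = 0x09BF1
  0x9BF1 + 0x9AF7 = 0x136E8 → wrap carry → 0x36E9
  0x36E9 + 0x8370 = 0x0BA59
One's-complement sum = 0xBA59.
Checksum = ~0xBA59 & 0xFFFF = 0x45A6.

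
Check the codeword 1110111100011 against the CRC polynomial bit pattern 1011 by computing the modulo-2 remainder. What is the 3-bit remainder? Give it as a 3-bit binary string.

000

Modulo-2 division of 1110111100011 by 1011:
  pos 0: 1110 XOR 1011 = 0101
  pos 1: 1011 XOR 1011 = 0000
  pos 5: 1110 XOR 1011 = 0101
  pos 6: 1010 XOR 1011 = 0001
  pos 9: 1011 XOR 1011 = 0000
Remainder = 000 (zero — the frame passes the CRC check).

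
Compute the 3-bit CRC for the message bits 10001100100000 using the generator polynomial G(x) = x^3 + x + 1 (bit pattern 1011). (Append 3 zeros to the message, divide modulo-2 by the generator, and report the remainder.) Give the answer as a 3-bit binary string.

Append 3 zeros: 10001100100000000. Divide by 1011 (XOR where the leading bit is 1):
  pos 0: 1000 XOR 1011 = 0011
  pos 2: 1111 XOR 1011 = 0100
  pos 3: 1000 XOR 1011 = 0011
  pos 5: 1101 XOR 1011 = 0110
  pos 6: 1100 XOR 1011 = 0111
  pos 7: 1110 XOR 1011 = 0101
  pos 8: 1010 XOR 1011 = 0001
  pos 11: 1000 XOR 1011 = 0011
  pos 13: 1100 XOR 1011 = 0111
Remainder (last 3 bits) = 111. This is the CRC / FCS.

111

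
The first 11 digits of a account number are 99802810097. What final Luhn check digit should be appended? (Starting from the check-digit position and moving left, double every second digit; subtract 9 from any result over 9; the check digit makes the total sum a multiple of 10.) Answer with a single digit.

Partial digits right→left: 7 9 0 0 1 8 2 0 8 9 9
Double every second digit counting from the check-digit position (so the 1st, 3rd, 5th, ... of the partial from the right).
  doubled (with −9 where >9): 5 0 2 4 7 9 → sum 27
  kept as-is: 9 0 8 0 9 → sum 26
Total = 27 + 26 = 53.
Check digit = (10 − (53 mod 10)) mod 10 = 7.

7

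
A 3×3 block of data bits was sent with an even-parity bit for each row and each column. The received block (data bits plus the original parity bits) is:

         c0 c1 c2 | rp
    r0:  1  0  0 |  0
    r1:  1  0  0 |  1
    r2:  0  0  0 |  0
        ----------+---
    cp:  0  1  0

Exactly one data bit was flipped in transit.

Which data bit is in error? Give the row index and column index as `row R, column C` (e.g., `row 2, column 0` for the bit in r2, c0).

row 0, column 1

Recompute each row's even parity and compare to rp:
  r0: data parity 1, sent rp 0 → mismatch
  r1: data parity 1, sent rp 1 → ok
  r2: data parity 0, sent rp 0 → ok
Recompute each column's even parity and compare to cp:
  c0: data parity 0, sent cp 0 → ok
  c1: data parity 0, sent cp 1 → mismatch
  c2: data parity 0, sent cp 0 → ok
Exactly one row (r0) and one column (c1) fail → the flipped bit is at their intersection.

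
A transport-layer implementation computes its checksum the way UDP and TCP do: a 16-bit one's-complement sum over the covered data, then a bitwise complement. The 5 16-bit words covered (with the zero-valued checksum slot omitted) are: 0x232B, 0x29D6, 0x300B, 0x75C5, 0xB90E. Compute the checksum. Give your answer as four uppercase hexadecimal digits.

541F

One's-complement addition (fold any carry out of bit 15 back into bit 0):
  0x232B + 0x29D6 = 0x04D01
  0x4D01 + 0x300B = 0x07D0C
  0x7D0C + 0x75C5 = 0x0F2D1
  0xF2D1 + 0xB90E = 0x1ABDF → wrap carry → 0xABE0
One's-complement sum = 0xABE0.
Checksum = ~0xABE0 & 0xFFFF = 0x541F.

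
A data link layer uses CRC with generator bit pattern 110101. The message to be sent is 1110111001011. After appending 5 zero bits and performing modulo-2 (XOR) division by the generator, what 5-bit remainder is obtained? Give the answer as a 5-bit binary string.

Append 5 zeros: 111011100101100000. Divide by 110101 (XOR where the leading bit is 1):
  pos 0: 111011 XOR 110101 = 001110
  pos 2: 111010 XOR 110101 = 001111
  pos 4: 111101 XOR 110101 = 001000
  pos 6: 100001 XOR 110101 = 010100
  pos 7: 101001 XOR 110101 = 011100
  pos 8: 111000 XOR 110101 = 001101
  pos 10: 110100 XOR 110101 = 000001
Remainder (last 5 bits) = 00100. This is the CRC / FCS.

00100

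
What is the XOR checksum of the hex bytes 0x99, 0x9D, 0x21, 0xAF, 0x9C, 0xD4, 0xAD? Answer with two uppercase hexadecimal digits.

6F

XOR the bytes together:
  start with 0x99
  0x99 ⊕ 0x9D = 0x04
  0x04 ⊕ 0x21 = 0x25
  0x25 ⊕ 0xAF = 0x8A
  0x8A ⊕ 0x9C = 0x16
  0x16 ⊕ 0xD4 = 0xC2
  0xC2 ⊕ 0xAD = 0x6F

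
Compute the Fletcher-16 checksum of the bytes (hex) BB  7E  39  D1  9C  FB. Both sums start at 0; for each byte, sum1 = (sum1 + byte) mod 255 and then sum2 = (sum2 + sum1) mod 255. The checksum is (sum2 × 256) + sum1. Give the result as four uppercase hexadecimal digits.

Running sums (mod 255):
  after byte 0 (BB): sum1=187, sum2=187
  after byte 1 (7E): sum1=58, sum2=245
  after byte 2 (39): sum1=115, sum2=105
  after byte 3 (D1): sum1=69, sum2=174
  after byte 4 (9C): sum1=225, sum2=144
  after byte 5 (FB): sum1=221, sum2=110
Checksum = sum2·256 + sum1 = 110·256 + 221 = 28381 = 0x6EDD.

6EDD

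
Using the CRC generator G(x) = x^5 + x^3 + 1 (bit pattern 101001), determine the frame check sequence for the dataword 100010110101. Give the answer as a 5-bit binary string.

11000

Append 5 zeros: 10001011010100000. Divide by 101001 (XOR where the leading bit is 1):
  pos 0: 100010 XOR 101001 = 001011
  pos 2: 101111 XOR 101001 = 000110
  pos 5: 110010 XOR 101001 = 011011
  pos 6: 110111 XOR 101001 = 011110
  pos 7: 111100 XOR 101001 = 010101
  pos 8: 101010 XOR 101001 = 000011
Remainder (last 5 bits) = 11000. This is the CRC / FCS.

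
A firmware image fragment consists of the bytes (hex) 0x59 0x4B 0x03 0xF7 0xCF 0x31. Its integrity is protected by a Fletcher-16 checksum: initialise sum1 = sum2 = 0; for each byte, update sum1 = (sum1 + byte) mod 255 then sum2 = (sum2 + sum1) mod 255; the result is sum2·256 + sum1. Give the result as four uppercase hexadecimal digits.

Running sums (mod 255):
  after byte 0 (0x59): sum1=89, sum2=89
  after byte 1 (0x4B): sum1=164, sum2=253
  after byte 2 (0x03): sum1=167, sum2=165
  after byte 3 (0xF7): sum1=159, sum2=69
  after byte 4 (0xCF): sum1=111, sum2=180
  after byte 5 (0x31): sum1=160, sum2=85
Checksum = sum2·256 + sum1 = 85·256 + 160 = 21920 = 0x55A0.

55A0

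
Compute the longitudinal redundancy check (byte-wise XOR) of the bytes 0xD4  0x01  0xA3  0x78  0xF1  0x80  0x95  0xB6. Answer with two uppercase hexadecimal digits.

XOR the bytes together:
  start with 0xD4
  0xD4 ⊕ 0x01 = 0xD5
  0xD5 ⊕ 0xA3 = 0x76
  0x76 ⊕ 0x78 = 0x0E
  0x0E ⊕ 0xF1 = 0xFF
  0xFF ⊕ 0x80 = 0x7F
  0x7F ⊕ 0x95 = 0xEA
  0xEA ⊕ 0xB6 = 0x5C

5C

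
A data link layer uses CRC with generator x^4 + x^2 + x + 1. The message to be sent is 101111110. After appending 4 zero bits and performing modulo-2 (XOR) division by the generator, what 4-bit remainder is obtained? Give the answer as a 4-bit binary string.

Append 4 zeros: 1011111100000. Divide by 10111 (XOR where the leading bit is 1):
  pos 0: 10111 XOR 10111 = 00000
  pos 5: 11100 XOR 10111 = 01011
  pos 6: 10110 XOR 10111 = 00001
Remainder (last 4 bits) = 0100. This is the CRC / FCS.

0100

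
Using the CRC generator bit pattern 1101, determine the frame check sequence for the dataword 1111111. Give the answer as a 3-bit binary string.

000

Append 3 zeros: 1111111000. Divide by 1101 (XOR where the leading bit is 1):
  pos 0: 1111 XOR 1101 = 0010
  pos 2: 1011 XOR 1101 = 0110
  pos 3: 1101 XOR 1101 = 0000
Remainder (last 3 bits) = 000. This is the CRC / FCS.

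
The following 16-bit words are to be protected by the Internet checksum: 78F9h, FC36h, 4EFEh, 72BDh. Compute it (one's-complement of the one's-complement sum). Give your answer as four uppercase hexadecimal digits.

One's-complement addition (fold any carry out of bit 15 back into bit 0):
  0x78F9 + 0xFC36 = 0x1752F → wrap carry → 0x7530
  0x7530 + 0x4EFE = 0x0C42E
  0xC42E + 0x72BD = 0x136EB → wrap carry → 0x36EC
One's-complement sum = 0x36EC.
Checksum = ~0x36EC & 0xFFFF = 0xC913.

C913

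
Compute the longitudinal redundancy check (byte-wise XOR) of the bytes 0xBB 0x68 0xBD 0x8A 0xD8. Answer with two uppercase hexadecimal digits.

3C

XOR the bytes together:
  start with 0xBB
  0xBB ⊕ 0x68 = 0xD3
  0xD3 ⊕ 0xBD = 0x6E
  0x6E ⊕ 0x8A = 0xE4
  0xE4 ⊕ 0xD8 = 0x3C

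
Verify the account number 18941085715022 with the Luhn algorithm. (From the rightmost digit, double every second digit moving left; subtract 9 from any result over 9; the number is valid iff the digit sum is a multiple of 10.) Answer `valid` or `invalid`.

valid

From the right, keep odd positions and double even positions (subtract 9 from any doubled value over 9):
  doubled (positions 2,4,...): 4 1 5 7 2 9 2 → sum 30
  kept (positions 1,3,...): 2 0 1 5 0 4 8 → sum 20
Total = 50.
50 mod 10 = 0, so the number is valid.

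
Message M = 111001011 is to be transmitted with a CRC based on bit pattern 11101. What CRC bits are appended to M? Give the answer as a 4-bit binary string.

Append 4 zeros: 1110010110000. Divide by 11101 (XOR where the leading bit is 1):
  pos 0: 11100 XOR 11101 = 00001
  pos 4: 11011 XOR 11101 = 00110
  pos 6: 11000 XOR 11101 = 00101
  pos 8: 10100 XOR 11101 = 01001
Remainder (last 4 bits) = 1001. This is the CRC / FCS.

1001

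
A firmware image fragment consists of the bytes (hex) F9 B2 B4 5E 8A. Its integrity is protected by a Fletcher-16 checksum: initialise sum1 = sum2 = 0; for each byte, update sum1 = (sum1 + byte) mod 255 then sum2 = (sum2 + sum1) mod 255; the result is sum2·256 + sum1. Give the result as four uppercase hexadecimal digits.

Running sums (mod 255):
  after byte 0 (F9): sum1=249, sum2=249
  after byte 1 (B2): sum1=172, sum2=166
  after byte 2 (B4): sum1=97, sum2=8
  after byte 3 (5E): sum1=191, sum2=199
  after byte 4 (8A): sum1=74, sum2=18
Checksum = sum2·256 + sum1 = 18·256 + 74 = 4682 = 0x124A.

124A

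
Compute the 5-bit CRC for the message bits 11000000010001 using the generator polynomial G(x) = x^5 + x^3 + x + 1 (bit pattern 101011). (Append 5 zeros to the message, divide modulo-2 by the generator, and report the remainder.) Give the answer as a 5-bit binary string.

11011

Append 5 zeros: 1100000001000100000. Divide by 101011 (XOR where the leading bit is 1):
  pos 0: 110000 XOR 101011 = 011011
  pos 1: 110110 XOR 101011 = 011101
  pos 2: 111010 XOR 101011 = 010001
  pos 3: 100010 XOR 101011 = 001001
  pos 5: 100110 XOR 101011 = 001101
  pos 7: 110100 XOR 101011 = 011111
  pos 8: 111111 XOR 101011 = 010100
  pos 9: 101000 XOR 101011 = 000011
  pos 13: 110000 XOR 101011 = 011011
Remainder (last 5 bits) = 11011. This is the CRC / FCS.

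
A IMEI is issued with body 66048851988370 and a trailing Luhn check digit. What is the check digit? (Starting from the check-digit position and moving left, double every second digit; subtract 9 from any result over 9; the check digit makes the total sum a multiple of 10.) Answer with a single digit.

Partial digits right→left: 0 7 3 8 8 9 1 5 8 8 4 0 6 6
Double every second digit counting from the check-digit position (so the 1st, 3rd, 5th, ... of the partial from the right).
  doubled (with −9 where >9): 0 6 7 2 7 8 3 → sum 33
  kept as-is: 7 8 9 5 8 0 6 → sum 43
Total = 33 + 43 = 76.
Check digit = (10 − (76 mod 10)) mod 10 = 4.

4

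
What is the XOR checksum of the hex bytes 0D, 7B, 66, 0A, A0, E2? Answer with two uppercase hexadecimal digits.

58

XOR the bytes together:
  start with 0x0D
  0x0D ⊕ 0x7B = 0x76
  0x76 ⊕ 0x66 = 0x10
  0x10 ⊕ 0x0A = 0x1A
  0x1A ⊕ 0xA0 = 0xBA
  0xBA ⊕ 0xE2 = 0x58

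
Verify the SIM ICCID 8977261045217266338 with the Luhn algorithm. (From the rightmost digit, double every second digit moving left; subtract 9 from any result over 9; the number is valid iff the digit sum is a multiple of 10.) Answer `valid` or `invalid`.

invalid

From the right, keep odd positions and double even positions (subtract 9 from any doubled value over 9):
  doubled (positions 2,4,...): 6 3 4 2 1 0 3 5 9 → sum 33
  kept (positions 1,3,...): 8 3 6 7 2 4 1 2 7 8 → sum 48
Total = 81.
81 mod 10 = 1, so the number is invalid.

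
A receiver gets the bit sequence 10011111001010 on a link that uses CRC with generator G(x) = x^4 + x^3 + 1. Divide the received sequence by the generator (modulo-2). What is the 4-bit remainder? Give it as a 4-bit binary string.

0101

Modulo-2 division of 10011111001010 by 11001:
  pos 0: 10011 XOR 11001 = 01010
  pos 1: 10101 XOR 11001 = 01100
  pos 2: 11001 XOR 11001 = 00000
  pos 7: 10010 XOR 11001 = 01011
  pos 8: 10111 XOR 11001 = 01110
  pos 9: 11100 XOR 11001 = 00101
Remainder = 0101 (nonzero — an error is detected).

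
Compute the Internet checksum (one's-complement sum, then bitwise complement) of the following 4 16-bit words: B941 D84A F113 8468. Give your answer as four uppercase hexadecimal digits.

F8F6

One's-complement addition (fold any carry out of bit 15 back into bit 0):
  0xB941 + 0xD84A = 0x1918B → wrap carry → 0x918C
  0x918C + 0xF113 = 0x1829F → wrap carry → 0x82A0
  0x82A0 + 0x8468 = 0x10708 → wrap carry → 0x0709
One's-complement sum = 0x0709.
Checksum = ~0x0709 & 0xFFFF = 0xF8F6.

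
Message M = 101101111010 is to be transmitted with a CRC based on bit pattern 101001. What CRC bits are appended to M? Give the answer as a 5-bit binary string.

Append 5 zeros: 10110111101000000. Divide by 101001 (XOR where the leading bit is 1):
  pos 0: 101101 XOR 101001 = 000100
  pos 3: 100111 XOR 101001 = 001110
  pos 5: 111001 XOR 101001 = 010000
  pos 6: 100000 XOR 101001 = 001001
  pos 8: 100100 XOR 101001 = 001101
  pos 10: 110100 XOR 101001 = 011101
  pos 11: 111010 XOR 101001 = 010011
Remainder (last 5 bits) = 10011. This is the CRC / FCS.

10011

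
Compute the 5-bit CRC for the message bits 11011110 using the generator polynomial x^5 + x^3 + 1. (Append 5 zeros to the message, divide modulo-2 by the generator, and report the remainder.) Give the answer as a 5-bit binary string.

Append 5 zeros: 1101111000000. Divide by 101001 (XOR where the leading bit is 1):
  pos 0: 110111 XOR 101001 = 011110
  pos 1: 111101 XOR 101001 = 010100
  pos 2: 101000 XOR 101001 = 000001
  pos 7: 100000 XOR 101001 = 001001
Remainder (last 5 bits) = 01001. This is the CRC / FCS.

01001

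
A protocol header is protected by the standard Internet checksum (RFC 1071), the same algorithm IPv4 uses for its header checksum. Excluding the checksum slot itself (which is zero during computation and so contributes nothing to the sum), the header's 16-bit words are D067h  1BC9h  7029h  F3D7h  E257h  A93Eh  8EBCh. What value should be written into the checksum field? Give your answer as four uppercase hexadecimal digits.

One's-complement addition (fold any carry out of bit 15 back into bit 0):
  0xD067 + 0x1BC9 = 0x0EC30
  0xEC30 + 0x7029 = 0x15C59 → wrap carry → 0x5C5A
  0x5C5A + 0xF3D7 = 0x15031 → wrap carry → 0x5032
  0x5032 + 0xE257 = 0x13289 → wrap carry → 0x328A
  0x328A + 0xA93E = 0x0DBC8
  0xDBC8 + 0x8EBC = 0x16A84 → wrap carry → 0x6A85
One's-complement sum = 0x6A85.
Checksum = ~0x6A85 & 0xFFFF = 0x957A.

957A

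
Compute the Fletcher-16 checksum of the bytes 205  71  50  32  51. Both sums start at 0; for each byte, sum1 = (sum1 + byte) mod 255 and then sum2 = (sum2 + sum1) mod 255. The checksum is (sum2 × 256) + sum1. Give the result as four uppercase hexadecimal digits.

2C9A

Running sums (mod 255):
  after byte 0 (205): sum1=205, sum2=205
  after byte 1 (71): sum1=21, sum2=226
  after byte 2 (50): sum1=71, sum2=42
  after byte 3 (32): sum1=103, sum2=145
  after byte 4 (51): sum1=154, sum2=44
Checksum = sum2·256 + sum1 = 44·256 + 154 = 11418 = 0x2C9A.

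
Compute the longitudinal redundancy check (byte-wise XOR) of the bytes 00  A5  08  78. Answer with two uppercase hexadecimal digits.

D5

XOR the bytes together:
  start with 0x00
  0x00 ⊕ 0xA5 = 0xA5
  0xA5 ⊕ 0x08 = 0xAD
  0xAD ⊕ 0x78 = 0xD5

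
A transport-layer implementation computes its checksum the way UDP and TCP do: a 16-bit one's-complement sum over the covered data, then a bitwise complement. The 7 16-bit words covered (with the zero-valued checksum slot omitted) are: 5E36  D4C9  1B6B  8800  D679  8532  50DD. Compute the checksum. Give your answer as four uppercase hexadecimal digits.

One's-complement addition (fold any carry out of bit 15 back into bit 0):
  0x5E36 + 0xD4C9 = 0x132FF → wrap carry → 0x3300
  0x3300 + 0x1B6B = 0x04E6B
  0x4E6B + 0x8800 = 0x0D66B
  0xD66B + 0xD679 = 0x1ACE4 → wrap carry → 0xACE5
  0xACE5 + 0x8532 = 0x13217 → wrap carry → 0x3218
  0x3218 + 0x50DD = 0x082F5
One's-complement sum = 0x82F5.
Checksum = ~0x82F5 & 0xFFFF = 0x7D0A.

7D0A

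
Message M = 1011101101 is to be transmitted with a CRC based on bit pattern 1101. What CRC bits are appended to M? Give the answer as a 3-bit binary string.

Append 3 zeros: 1011101101000. Divide by 1101 (XOR where the leading bit is 1):
  pos 0: 1011 XOR 1101 = 0110
  pos 1: 1101 XOR 1101 = 0000
  pos 6: 1101 XOR 1101 = 0000
Remainder (last 3 bits) = 000. This is the CRC / FCS.

000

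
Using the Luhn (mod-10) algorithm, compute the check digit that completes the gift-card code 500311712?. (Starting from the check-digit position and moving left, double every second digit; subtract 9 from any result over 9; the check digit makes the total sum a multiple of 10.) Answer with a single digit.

3

Partial digits right→left: 2 1 7 1 1 3 0 0 5
Double every second digit counting from the check-digit position (so the 1st, 3rd, 5th, ... of the partial from the right).
  doubled (with −9 where >9): 4 5 2 0 1 → sum 12
  kept as-is: 1 1 3 0 → sum 5
Total = 12 + 5 = 17.
Check digit = (10 − (17 mod 10)) mod 10 = 3.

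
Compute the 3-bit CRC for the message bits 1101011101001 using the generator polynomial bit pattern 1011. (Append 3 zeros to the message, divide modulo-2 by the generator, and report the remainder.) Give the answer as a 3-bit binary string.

111

Append 3 zeros: 1101011101001000. Divide by 1011 (XOR where the leading bit is 1):
  pos 0: 1101 XOR 1011 = 0110
  pos 1: 1100 XOR 1011 = 0111
  pos 2: 1111 XOR 1011 = 0100
  pos 3: 1001 XOR 1011 = 0010
  pos 5: 1010 XOR 1011 = 0001
  pos 8: 1100 XOR 1011 = 0111
  pos 9: 1111 XOR 1011 = 0100
  pos 10: 1000 XOR 1011 = 0011
  pos 12: 1100 XOR 1011 = 0111
Remainder (last 3 bits) = 111. This is the CRC / FCS.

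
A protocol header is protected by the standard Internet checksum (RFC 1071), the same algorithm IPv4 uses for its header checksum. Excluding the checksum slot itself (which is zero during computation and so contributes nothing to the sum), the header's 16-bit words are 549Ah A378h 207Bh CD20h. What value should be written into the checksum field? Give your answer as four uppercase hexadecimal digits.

1A51

One's-complement addition (fold any carry out of bit 15 back into bit 0):
  0x549A + 0xA378 = 0x0F812
  0xF812 + 0x207B = 0x1188D → wrap carry → 0x188E
  0x188E + 0xCD20 = 0x0E5AE
One's-complement sum = 0xE5AE.
Checksum = ~0xE5AE & 0xFFFF = 0x1A51.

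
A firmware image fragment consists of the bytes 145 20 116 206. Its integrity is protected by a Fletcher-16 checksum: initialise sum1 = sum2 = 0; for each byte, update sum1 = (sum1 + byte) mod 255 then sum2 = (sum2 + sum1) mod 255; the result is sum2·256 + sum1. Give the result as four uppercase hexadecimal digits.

Running sums (mod 255):
  after byte 0 (145): sum1=145, sum2=145
  after byte 1 (20): sum1=165, sum2=55
  after byte 2 (116): sum1=26, sum2=81
  after byte 3 (206): sum1=232, sum2=58
Checksum = sum2·256 + sum1 = 58·256 + 232 = 15080 = 0x3AE8.

3AE8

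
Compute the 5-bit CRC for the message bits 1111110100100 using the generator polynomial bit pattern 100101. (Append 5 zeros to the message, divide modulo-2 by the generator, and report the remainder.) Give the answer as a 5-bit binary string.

Append 5 zeros: 111111010010000000. Divide by 100101 (XOR where the leading bit is 1):
  pos 0: 111111 XOR 100101 = 011010
  pos 1: 110100 XOR 100101 = 010001
  pos 2: 100011 XOR 100101 = 000110
  pos 5: 110001 XOR 100101 = 010100
  pos 6: 101000 XOR 100101 = 001101
  pos 8: 110100 XOR 100101 = 010001
  pos 9: 100010 XOR 100101 = 000111
  pos 12: 111000 XOR 100101 = 011101
Remainder (last 5 bits) = 11101. This is the CRC / FCS.

11101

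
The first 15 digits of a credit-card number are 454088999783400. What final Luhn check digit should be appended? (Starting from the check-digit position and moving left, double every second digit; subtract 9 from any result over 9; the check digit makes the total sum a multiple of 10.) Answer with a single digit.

2

Partial digits right→left: 0 0 4 3 8 7 9 9 9 8 8 0 4 5 4
Double every second digit counting from the check-digit position (so the 1st, 3rd, 5th, ... of the partial from the right).
  doubled (with −9 where >9): 0 8 7 9 9 7 8 8 → sum 56
  kept as-is: 0 3 7 9 8 0 5 → sum 32
Total = 56 + 32 = 88.
Check digit = (10 − (88 mod 10)) mod 10 = 2.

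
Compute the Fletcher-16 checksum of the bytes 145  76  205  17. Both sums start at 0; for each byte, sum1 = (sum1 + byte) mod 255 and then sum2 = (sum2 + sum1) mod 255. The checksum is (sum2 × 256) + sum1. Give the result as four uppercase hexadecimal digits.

D7BC

Running sums (mod 255):
  after byte 0 (145): sum1=145, sum2=145
  after byte 1 (76): sum1=221, sum2=111
  after byte 2 (205): sum1=171, sum2=27
  after byte 3 (17): sum1=188, sum2=215
Checksum = sum2·256 + sum1 = 215·256 + 188 = 55228 = 0xD7BC.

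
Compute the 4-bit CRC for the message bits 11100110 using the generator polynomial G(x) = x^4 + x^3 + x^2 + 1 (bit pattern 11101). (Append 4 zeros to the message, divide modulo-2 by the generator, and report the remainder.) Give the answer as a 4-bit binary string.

Append 4 zeros: 111001100000. Divide by 11101 (XOR where the leading bit is 1):
  pos 0: 11100 XOR 11101 = 00001
  pos 4: 11100 XOR 11101 = 00001
Remainder (last 4 bits) = 1000. This is the CRC / FCS.

1000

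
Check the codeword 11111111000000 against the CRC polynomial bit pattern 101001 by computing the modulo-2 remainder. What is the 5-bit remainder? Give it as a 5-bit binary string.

Modulo-2 division of 11111111000000 by 101001:
  pos 0: 111111 XOR 101001 = 010110
  pos 1: 101101 XOR 101001 = 000100
  pos 4: 100100 XOR 101001 = 001101
  pos 6: 110100 XOR 101001 = 011101
  pos 7: 111010 XOR 101001 = 010011
  pos 8: 100110 XOR 101001 = 001111
Remainder = 01111 (nonzero — an error is detected).

01111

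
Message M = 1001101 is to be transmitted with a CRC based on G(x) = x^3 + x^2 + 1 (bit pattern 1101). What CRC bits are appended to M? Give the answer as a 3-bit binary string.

100

Append 3 zeros: 1001101000. Divide by 1101 (XOR where the leading bit is 1):
  pos 0: 1001 XOR 1101 = 0100
  pos 1: 1001 XOR 1101 = 0100
  pos 2: 1000 XOR 1101 = 0101
  pos 3: 1011 XOR 1101 = 0110
  pos 4: 1100 XOR 1101 = 0001
Remainder (last 3 bits) = 100. This is the CRC / FCS.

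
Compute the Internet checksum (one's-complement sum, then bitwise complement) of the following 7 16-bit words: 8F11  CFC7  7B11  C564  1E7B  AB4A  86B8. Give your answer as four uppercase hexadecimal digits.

1032

One's-complement addition (fold any carry out of bit 15 back into bit 0):
  0x8F11 + 0xCFC7 = 0x15ED8 → wrap carry → 0x5ED9
  0x5ED9 + 0x7B11 = 0x0D9EA
  0xD9EA + 0xC564 = 0x19F4E → wrap carry → 0x9F4F
  0x9F4F + 0x1E7B = 0x0BDCA
  0xBDCA + 0xAB4A = 0x16914 → wrap carry → 0x6915
  0x6915 + 0x86B8 = 0x0EFCD
One's-complement sum = 0xEFCD.
Checksum = ~0xEFCD & 0xFFFF = 0x1032.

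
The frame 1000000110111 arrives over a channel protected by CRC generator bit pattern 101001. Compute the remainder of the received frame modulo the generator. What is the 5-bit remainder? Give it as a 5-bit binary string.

Modulo-2 division of 1000000110111 by 101001:
  pos 0: 100000 XOR 101001 = 001001
  pos 2: 100101 XOR 101001 = 001100
  pos 4: 110010 XOR 101001 = 011011
  pos 5: 110111 XOR 101001 = 011110
  pos 6: 111101 XOR 101001 = 010100
  pos 7: 101001 XOR 101001 = 000000
Remainder = 00000 (zero — the frame passes the CRC check).

00000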